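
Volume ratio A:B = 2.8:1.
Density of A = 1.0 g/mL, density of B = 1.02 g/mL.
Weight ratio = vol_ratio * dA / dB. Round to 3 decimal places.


Wt ratio = 2.8 * 1.0 / 1.02
= 2.745

2.745


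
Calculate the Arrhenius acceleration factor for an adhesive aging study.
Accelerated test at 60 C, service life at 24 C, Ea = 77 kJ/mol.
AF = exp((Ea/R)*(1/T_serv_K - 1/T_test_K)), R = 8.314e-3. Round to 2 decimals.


T_test = 333.15 K, T_serv = 297.15 K
Ea/R = 77 / 0.008314 = 9261.49
AF = exp(9261.49 * (1/297.15 - 1/333.15))
= 29.02

29.02


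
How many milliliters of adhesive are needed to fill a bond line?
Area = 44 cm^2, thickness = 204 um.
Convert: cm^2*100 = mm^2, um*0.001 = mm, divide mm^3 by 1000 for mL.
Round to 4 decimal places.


= (44 * 100) * (204 * 0.001) / 1000
= 0.8976 mL

0.8976


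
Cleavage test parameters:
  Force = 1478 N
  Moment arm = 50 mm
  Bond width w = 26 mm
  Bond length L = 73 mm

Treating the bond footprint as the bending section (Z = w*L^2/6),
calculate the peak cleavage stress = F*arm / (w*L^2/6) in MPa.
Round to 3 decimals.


M = 1478 * 50 = 73900 N*mm
Z = 26 * 73^2 / 6 = 138554 / 6 mm^3
sigma = M / Z = 6 * 73900 / 138554 = 443400 / 138554
= 3.200 MPa

3.200


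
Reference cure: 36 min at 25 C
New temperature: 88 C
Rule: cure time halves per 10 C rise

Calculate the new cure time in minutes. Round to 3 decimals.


factor = 2^((88-25)/10) = 78.7932
t_new = 36 / 78.7932 = 0.457 min

0.457


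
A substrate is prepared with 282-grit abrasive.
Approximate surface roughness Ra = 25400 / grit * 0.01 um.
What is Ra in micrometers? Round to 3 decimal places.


Ra = 25400 / 282 * 0.01 = 0.901 um

0.901


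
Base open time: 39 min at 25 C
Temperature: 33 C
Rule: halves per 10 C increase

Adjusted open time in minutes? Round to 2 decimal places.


Acceleration = 2^((33-25)/10) = 1.7411
Open time = 39 / 1.7411 = 22.40 min

22.40


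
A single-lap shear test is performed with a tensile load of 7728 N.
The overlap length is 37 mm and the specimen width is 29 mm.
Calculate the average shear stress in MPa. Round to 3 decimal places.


Shear stress = F / (overlap * width)
= 7728 / (37 * 29)
= 7728 / 1073
= 7.202 MPa

7.202


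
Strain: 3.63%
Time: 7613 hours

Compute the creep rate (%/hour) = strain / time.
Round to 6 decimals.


Creep rate = 3.63 / 7613
= 0.000477 %/h

0.000477


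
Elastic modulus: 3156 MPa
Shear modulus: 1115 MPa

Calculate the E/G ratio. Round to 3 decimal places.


E / G = 3156 / 1115 = 2.830

2.830


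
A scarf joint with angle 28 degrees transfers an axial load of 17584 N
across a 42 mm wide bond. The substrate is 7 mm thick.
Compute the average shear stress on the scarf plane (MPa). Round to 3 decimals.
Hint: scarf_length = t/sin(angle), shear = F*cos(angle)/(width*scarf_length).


scarf_length = 7 / sin(28 deg) = 14.9104 mm
cos(28 deg) = 0.882948
shear stress = 17584 * 0.882948 / (42 * 14.9104)
= 24.792 MPa

24.792


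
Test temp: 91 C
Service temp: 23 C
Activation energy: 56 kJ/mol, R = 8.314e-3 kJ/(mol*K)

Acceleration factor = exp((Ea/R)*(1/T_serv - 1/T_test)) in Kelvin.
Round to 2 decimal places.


AF = exp((56/0.008314)*(1/296.15 - 1/364.15))
= 69.90

69.90


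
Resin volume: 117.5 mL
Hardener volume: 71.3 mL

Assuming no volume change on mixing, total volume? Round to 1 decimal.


V_total = 117.5 + 71.3 = 188.8 mL

188.8


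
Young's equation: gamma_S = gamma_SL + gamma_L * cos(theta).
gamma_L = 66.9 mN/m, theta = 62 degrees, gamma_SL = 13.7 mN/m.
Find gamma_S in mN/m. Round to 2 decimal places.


cos(62 deg) = 0.469472
gamma_S = 13.7 + 66.9 * 0.469472
= 45.11 mN/m

45.11


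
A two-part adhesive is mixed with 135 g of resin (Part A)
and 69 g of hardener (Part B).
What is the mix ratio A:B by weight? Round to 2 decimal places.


Mix ratio = mass_A / mass_B
= 135 / 69
= 1.96

1.96


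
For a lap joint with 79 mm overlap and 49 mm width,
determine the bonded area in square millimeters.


Area = 79 * 49 = 3871 mm^2

3871


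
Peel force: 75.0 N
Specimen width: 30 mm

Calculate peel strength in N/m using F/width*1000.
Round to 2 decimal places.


Peel strength = 75.0 / 30 * 1000 = 2500.00 N/m

2500.00


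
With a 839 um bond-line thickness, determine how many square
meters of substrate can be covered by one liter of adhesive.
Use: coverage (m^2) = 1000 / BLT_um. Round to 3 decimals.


Coverage = 1000 / 839 = 1.192 m^2

1.192


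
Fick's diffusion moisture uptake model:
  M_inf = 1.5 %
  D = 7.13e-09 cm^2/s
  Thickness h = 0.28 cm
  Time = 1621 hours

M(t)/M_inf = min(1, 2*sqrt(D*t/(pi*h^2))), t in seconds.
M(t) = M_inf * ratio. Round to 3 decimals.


t_sec = 1621 * 3600 = 5835600
ratio = 2*sqrt(7.13e-09*5835600/(pi*0.28^2))
= min(1, 0.822024)
= 0.822024
M(t) = 1.5 * 0.822024 = 1.233 %

1.233


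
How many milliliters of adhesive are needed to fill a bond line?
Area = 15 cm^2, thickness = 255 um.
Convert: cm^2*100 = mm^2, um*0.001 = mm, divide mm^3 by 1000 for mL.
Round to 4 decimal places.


= (15 * 100) * (255 * 0.001) / 1000
= 0.3825 mL

0.3825


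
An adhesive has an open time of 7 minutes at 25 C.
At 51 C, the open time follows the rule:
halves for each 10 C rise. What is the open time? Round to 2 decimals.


Factor = 2^((51-25)/10) = 6.0629
Open time = 7 / 6.0629 = 1.15 min

1.15


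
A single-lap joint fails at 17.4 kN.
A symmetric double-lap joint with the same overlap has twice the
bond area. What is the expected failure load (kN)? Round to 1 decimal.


Double-lap load = 2 * 17.4 = 34.8 kN

34.8


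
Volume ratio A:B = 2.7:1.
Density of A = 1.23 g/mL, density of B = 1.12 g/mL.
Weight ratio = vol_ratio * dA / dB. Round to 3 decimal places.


Wt ratio = 2.7 * 1.23 / 1.12
= 2.965

2.965


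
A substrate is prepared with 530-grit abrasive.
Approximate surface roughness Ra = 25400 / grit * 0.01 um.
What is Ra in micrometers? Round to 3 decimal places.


Ra = 25400 / 530 * 0.01 = 0.479 um

0.479


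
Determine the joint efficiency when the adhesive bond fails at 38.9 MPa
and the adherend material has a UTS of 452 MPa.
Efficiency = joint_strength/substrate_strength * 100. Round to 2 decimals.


Joint efficiency = 38.9 / 452 * 100
= 8.61%

8.61


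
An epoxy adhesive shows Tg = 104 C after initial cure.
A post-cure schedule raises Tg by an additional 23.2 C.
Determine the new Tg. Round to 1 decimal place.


New Tg = 104 + 23.2
= 127.2 C

127.2


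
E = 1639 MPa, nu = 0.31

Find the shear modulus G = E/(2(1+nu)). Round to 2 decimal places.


G = 1639 / (2 * 1.31)
= 625.57 MPa

625.57


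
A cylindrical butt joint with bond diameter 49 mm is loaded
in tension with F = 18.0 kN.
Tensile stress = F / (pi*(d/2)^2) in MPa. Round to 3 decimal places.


Area = pi * (49/2)^2 = 1885.7410 mm^2
Stress = 18.0*1000 / 1885.7410
= 9.545 MPa

9.545


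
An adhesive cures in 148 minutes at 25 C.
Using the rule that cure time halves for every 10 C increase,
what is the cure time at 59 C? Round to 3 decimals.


Factor = 2^((59 - 25) / 10) = 10.5561
Cure time = 148 / 10.5561
= 14.020 minutes

14.020


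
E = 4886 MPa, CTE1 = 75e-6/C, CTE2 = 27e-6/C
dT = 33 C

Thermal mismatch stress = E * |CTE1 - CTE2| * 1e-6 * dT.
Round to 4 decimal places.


= 4886 * 48e-6 * 33
= 7.7394 MPa

7.7394


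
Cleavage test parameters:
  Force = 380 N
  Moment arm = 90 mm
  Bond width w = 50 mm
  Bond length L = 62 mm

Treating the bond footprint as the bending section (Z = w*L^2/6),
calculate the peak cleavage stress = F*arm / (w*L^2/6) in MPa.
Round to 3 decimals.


M = 380 * 90 = 34200 N*mm
Z = 50 * 62^2 / 6 = 192200 / 6 mm^3
sigma = M / Z = 6 * 34200 / 192200 = 205200 / 192200
= 1.068 MPa

1.068


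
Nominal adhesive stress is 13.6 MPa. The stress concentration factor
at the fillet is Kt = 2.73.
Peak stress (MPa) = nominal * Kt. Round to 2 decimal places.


Peak = 13.6 * 2.73 = 37.13 MPa

37.13


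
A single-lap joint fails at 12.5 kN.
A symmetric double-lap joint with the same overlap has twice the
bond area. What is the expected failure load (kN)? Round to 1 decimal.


Double-lap load = 2 * 12.5 = 25.0 kN

25.0


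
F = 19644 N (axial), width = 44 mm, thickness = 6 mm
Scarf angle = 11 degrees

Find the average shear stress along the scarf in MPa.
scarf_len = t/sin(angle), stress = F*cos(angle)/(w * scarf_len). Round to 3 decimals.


scarf_len = 6/sin(11 deg) = 31.4451
cos(11 deg) = 0.981627
stress = 19644*0.981627/(44*31.4451) = 13.937 MPa

13.937


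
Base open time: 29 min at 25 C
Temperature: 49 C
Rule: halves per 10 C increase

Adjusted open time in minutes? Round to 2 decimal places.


Acceleration = 2^((49-25)/10) = 5.2780
Open time = 29 / 5.2780 = 5.49 min

5.49


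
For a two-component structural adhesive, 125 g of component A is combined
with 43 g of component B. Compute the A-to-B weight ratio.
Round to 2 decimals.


Weight ratio A:B = 125 / 43
= 2.91

2.91


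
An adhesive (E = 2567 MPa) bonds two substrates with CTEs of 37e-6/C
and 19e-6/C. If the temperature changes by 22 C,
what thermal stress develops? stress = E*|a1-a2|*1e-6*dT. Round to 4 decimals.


Stress = 2567 * |37 - 19| * 1e-6 * 22
= 1.0165 MPa

1.0165


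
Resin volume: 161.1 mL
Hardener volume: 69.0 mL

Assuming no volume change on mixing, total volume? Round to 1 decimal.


V_total = 161.1 + 69.0 = 230.1 mL

230.1


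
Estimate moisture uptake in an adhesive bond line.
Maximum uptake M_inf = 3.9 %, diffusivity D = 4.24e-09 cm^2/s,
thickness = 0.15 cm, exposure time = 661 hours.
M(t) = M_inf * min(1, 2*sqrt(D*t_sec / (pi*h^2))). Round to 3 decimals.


Convert time: 661 h = 2379600 s
ratio = min(1, 2*sqrt(4.24e-09*2379600/(pi*0.15^2)))
= 0.755612
M(t) = 3.9 * 0.755612 = 2.947%

2.947


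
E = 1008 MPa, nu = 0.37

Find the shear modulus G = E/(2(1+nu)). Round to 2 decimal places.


G = 1008 / (2 * 1.37)
= 367.88 MPa

367.88


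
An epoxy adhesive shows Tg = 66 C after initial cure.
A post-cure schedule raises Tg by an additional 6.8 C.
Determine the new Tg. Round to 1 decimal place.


New Tg = 66 + 6.8
= 72.8 C

72.8


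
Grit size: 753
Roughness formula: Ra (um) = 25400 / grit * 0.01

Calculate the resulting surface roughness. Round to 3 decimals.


Ra = 25400 / 753 * 0.01
= 0.337 um

0.337


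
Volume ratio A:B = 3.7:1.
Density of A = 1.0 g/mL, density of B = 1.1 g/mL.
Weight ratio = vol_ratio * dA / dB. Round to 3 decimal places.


Wt ratio = 3.7 * 1.0 / 1.1
= 3.364

3.364


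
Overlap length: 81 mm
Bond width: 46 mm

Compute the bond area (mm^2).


Bond area = 81 * 46 = 3726 mm^2

3726


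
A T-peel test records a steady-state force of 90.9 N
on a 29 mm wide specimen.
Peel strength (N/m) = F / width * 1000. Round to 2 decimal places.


Peel strength = 90.9 / 29 * 1000
= 3134.48 N/m

3134.48


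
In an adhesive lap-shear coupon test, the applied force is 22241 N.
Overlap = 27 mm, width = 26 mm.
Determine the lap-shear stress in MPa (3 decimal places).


stress = F / (overlap * width)
= 22241 / (27 * 26)
= 31.682 MPa

31.682


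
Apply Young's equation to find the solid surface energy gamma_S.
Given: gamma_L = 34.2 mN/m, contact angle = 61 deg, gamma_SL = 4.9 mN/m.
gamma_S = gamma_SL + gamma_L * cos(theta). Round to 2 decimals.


theta_rad = 61 * pi/180 = 1.064651
gamma_S = 4.9 + 34.2 * cos(1.064651)
= 21.48 mN/m

21.48


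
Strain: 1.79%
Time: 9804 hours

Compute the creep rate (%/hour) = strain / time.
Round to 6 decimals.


Creep rate = 1.79 / 9804
= 0.000183 %/h

0.000183


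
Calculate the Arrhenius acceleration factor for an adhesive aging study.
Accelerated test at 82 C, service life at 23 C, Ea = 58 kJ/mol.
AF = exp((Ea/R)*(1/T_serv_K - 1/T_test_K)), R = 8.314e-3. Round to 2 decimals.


T_test = 355.15 K, T_serv = 296.15 K
Ea/R = 58 / 0.008314 = 6976.18
AF = exp(6976.18 * (1/296.15 - 1/355.15))
= 50.07

50.07


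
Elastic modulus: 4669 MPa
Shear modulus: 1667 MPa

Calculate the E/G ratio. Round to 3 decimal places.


E / G = 4669 / 1667 = 2.801

2.801


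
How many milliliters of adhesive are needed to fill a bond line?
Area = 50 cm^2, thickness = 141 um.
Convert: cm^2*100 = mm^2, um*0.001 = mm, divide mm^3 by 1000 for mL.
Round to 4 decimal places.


= (50 * 100) * (141 * 0.001) / 1000
= 0.7050 mL

0.7050


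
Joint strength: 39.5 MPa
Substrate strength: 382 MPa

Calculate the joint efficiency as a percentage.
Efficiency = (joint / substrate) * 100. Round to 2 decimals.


Efficiency = (39.5 / 382) * 100 = 10.34%

10.34


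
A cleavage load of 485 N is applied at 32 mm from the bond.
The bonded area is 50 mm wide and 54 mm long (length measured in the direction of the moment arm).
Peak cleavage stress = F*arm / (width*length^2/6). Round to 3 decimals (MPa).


Moment = 485 * 32 = 15520 N*mm
Section modulus = 50 * 2916 / 6 = 145800 / 6 mm^3
Stress = 15520 / (145800 / 6) = 93120 / 145800
= 0.639 MPa

0.639


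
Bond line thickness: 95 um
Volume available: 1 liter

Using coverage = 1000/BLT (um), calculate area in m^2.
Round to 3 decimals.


1 L = 1e6 mm^3, thickness = 95 um = 0.095 mm
Area = 1e6 / 0.095 mm^2 = (1e6 / 0.095) / 1e6 m^2 = 1000 / 95 m^2
= 10.526 m^2

10.526


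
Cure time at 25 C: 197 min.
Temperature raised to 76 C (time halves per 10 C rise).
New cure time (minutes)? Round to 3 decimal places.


Acceleration factor = 2^(51/10) = 34.2968
New time = 197 / 34.2968 = 5.744 min

5.744


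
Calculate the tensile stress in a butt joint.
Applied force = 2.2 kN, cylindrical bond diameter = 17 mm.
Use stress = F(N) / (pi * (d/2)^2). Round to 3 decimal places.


A = pi * 8.5^2 = 226.9801 mm^2
sigma = 2200.0 / 226.9801 = 9.692 MPa

9.692


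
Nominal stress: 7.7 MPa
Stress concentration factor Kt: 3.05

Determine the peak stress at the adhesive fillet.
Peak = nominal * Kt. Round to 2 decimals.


Peak stress = 7.7 * 3.05
= 23.49 MPa

23.49


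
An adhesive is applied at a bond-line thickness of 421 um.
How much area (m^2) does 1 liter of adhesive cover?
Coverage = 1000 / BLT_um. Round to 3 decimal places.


Coverage = 1000 / 421 = 2.375 m^2

2.375


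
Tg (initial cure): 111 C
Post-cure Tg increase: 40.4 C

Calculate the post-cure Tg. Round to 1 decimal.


Post-cure Tg = 111 + 40.4 = 151.4 C

151.4


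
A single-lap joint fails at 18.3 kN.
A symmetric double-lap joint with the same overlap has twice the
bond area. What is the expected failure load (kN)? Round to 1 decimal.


Double-lap load = 2 * 18.3 = 36.6 kN

36.6


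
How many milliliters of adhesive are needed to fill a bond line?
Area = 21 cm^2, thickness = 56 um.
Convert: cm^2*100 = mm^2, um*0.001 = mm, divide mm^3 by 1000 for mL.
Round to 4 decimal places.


= (21 * 100) * (56 * 0.001) / 1000
= 0.1176 mL

0.1176


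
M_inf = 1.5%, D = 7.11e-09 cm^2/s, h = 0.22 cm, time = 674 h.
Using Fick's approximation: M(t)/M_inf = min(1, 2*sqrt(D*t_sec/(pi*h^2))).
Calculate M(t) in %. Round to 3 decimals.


t = 2426400 s
ratio = min(1, 2*sqrt(7.11e-09*2426400/(pi*0.0484)))
= 0.673672
M(t) = 1.5 * 0.673672 = 1.011%

1.011


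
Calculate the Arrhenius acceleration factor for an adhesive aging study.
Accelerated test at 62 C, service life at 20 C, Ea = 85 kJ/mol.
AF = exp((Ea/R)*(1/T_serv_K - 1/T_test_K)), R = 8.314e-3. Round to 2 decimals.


T_test = 335.15 K, T_serv = 293.15 K
Ea/R = 85 / 0.008314 = 10223.72
AF = exp(10223.72 * (1/293.15 - 1/335.15))
= 79.08

79.08


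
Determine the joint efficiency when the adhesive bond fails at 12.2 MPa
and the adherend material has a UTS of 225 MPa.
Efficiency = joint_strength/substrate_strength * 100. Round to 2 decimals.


Joint efficiency = 12.2 / 225 * 100
= 5.42%

5.42


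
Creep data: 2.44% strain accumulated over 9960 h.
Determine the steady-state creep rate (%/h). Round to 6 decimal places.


Rate = 2.44 / 9960 = 0.000245 %/h

0.000245


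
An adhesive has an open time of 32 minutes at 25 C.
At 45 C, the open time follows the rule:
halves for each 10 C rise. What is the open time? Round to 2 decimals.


Factor = 2^((45-25)/10) = 4.0000
Open time = 32 / 4.0000 = 8.00 min

8.00


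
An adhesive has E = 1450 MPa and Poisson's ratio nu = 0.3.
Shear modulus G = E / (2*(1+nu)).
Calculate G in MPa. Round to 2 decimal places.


G = 1450 / (2*(1+0.3))
= 1450 / 2.60
= 557.69 MPa

557.69


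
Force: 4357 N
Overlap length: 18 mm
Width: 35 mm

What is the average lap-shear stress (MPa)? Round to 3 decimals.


Average shear stress = F / (overlap * width)
= 4357 / (18 * 35)
= 6.916 MPa

6.916


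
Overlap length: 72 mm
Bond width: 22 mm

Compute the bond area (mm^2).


Bond area = 72 * 22 = 1584 mm^2

1584


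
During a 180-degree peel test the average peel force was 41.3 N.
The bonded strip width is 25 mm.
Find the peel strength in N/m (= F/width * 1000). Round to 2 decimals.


Peel strength = F/width * 1000
= 41.3 / 25 * 1000
= 1652.00 N/m

1652.00


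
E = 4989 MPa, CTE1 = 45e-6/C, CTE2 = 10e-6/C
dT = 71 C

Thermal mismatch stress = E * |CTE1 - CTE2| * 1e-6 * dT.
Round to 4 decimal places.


= 4989 * 35e-6 * 71
= 12.3977 MPa

12.3977


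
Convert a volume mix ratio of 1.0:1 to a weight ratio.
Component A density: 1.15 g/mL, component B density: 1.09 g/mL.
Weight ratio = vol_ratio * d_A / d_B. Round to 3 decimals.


= 1.0 * 1.15 / 1.09 = 1.055

1.055


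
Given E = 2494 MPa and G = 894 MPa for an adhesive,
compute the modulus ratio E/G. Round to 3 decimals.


E/G ratio = 2494 / 894 = 2.790

2.790


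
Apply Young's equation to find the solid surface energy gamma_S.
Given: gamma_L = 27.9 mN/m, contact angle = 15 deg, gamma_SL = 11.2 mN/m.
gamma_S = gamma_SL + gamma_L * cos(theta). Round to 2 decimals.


theta_rad = 15 * pi/180 = 0.261799
gamma_S = 11.2 + 27.9 * cos(0.261799)
= 38.15 mN/m

38.15


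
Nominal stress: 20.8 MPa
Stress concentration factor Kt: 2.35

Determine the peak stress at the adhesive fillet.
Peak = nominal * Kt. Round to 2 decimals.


Peak stress = 20.8 * 2.35
= 48.88 MPa

48.88


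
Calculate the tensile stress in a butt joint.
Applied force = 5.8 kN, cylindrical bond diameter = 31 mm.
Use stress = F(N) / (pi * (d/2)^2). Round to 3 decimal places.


A = pi * 15.5^2 = 754.7676 mm^2
sigma = 5800.0 / 754.7676 = 7.684 MPa

7.684


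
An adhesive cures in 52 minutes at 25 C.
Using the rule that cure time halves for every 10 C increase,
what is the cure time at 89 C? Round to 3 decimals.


Factor = 2^((89 - 25) / 10) = 84.4485
Cure time = 52 / 84.4485
= 0.616 minutes

0.616


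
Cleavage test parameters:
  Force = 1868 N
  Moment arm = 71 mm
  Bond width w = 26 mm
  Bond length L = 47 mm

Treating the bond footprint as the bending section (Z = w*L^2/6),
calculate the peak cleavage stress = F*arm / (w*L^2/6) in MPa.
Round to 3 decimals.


M = 1868 * 71 = 132628 N*mm
Z = 26 * 47^2 / 6 = 57434 / 6 mm^3
sigma = M / Z = 6 * 132628 / 57434 = 795768 / 57434
= 13.855 MPa

13.855


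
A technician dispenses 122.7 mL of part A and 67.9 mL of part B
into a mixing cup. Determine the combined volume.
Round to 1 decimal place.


Combined volume = 122.7 + 67.9
= 190.6 mL

190.6


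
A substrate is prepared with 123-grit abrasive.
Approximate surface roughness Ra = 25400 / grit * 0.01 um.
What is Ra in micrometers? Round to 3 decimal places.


Ra = 25400 / 123 * 0.01 = 2.065 um

2.065


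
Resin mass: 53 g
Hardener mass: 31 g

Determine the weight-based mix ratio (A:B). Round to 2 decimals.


Ratio = 53 / 31 = 1.71

1.71


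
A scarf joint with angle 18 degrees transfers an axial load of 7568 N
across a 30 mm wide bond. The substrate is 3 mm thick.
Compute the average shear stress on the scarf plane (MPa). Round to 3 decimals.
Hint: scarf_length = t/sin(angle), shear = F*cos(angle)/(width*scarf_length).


scarf_length = 3 / sin(18 deg) = 9.7082 mm
cos(18 deg) = 0.951057
shear stress = 7568 * 0.951057 / (30 * 9.7082)
= 24.713 MPa

24.713


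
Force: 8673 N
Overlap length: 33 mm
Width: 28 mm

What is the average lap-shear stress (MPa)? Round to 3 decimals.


Average shear stress = F / (overlap * width)
= 8673 / (33 * 28)
= 9.386 MPa

9.386


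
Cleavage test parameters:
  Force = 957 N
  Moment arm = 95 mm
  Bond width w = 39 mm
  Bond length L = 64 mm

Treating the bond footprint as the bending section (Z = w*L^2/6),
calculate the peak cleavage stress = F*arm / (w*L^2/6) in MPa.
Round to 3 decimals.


M = 957 * 95 = 90915 N*mm
Z = 39 * 64^2 / 6 = 159744 / 6 mm^3
sigma = M / Z = 6 * 90915 / 159744 = 545490 / 159744
= 3.415 MPa

3.415


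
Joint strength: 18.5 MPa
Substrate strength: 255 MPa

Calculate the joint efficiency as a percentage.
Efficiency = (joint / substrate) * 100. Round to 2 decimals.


Efficiency = (18.5 / 255) * 100 = 7.25%

7.25


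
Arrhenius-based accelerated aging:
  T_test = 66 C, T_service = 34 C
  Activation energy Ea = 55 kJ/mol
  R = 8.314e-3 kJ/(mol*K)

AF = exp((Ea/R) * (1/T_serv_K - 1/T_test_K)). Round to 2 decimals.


T_test_K = 339.15, T_serv_K = 307.15
AF = exp((55/8.314e-3) * (1/307.15 - 1/339.15))
= 7.63

7.63


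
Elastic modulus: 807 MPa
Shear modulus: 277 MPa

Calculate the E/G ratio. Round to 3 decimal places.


E / G = 807 / 277 = 2.913

2.913


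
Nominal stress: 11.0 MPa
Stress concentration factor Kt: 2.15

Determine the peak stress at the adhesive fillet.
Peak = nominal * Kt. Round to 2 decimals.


Peak stress = 11.0 * 2.15
= 23.65 MPa

23.65


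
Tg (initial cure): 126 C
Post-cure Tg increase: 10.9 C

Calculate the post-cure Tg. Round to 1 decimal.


Post-cure Tg = 126 + 10.9 = 136.9 C

136.9


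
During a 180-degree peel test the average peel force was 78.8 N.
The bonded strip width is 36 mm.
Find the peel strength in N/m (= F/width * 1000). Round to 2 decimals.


Peel strength = F/width * 1000
= 78.8 / 36 * 1000
= 2188.89 N/m

2188.89


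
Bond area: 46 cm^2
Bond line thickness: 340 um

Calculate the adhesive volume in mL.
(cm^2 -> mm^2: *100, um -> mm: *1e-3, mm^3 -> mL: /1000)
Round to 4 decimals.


V = 46*100 * 340*1e-3 / 1000
= 1.5640 mL

1.5640


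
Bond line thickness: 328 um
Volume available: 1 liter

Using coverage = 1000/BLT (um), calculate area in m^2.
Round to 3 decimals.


1 L = 1e6 mm^3, thickness = 328 um = 0.328 mm
Area = 1e6 / 0.328 mm^2 = (1e6 / 0.328) / 1e6 m^2 = 1000 / 328 m^2
= 3.049 m^2

3.049


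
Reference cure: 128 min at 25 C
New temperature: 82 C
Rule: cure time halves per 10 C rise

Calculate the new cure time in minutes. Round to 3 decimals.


factor = 2^((82-25)/10) = 51.9842
t_new = 128 / 51.9842 = 2.462 min

2.462


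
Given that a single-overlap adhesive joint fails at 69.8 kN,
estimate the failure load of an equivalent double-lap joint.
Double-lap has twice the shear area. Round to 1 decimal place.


Double-lap factor = 2
Expected load = 69.8 * 2 = 139.6 kN

139.6


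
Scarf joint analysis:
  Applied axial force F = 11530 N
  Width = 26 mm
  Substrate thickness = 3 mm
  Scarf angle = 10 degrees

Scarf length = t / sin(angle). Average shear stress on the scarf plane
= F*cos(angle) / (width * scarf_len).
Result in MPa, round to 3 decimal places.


Scarf length = 3 / sin(10 deg) = 17.2763 mm
cos(10 deg) = 0.984808
Shear = 11530 * 0.984808 / (26 * 17.2763)
= 25.279 MPa

25.279


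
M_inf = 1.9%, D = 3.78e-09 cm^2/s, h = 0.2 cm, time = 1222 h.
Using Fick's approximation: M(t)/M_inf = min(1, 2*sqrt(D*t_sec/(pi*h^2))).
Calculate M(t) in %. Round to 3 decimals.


t = 4399200 s
ratio = min(1, 2*sqrt(3.78e-09*4399200/(pi*0.0400)))
= 0.727542
M(t) = 1.9 * 0.727542 = 1.382%

1.382


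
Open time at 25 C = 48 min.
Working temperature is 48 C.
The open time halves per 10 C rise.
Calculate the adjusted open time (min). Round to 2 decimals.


factor = 2^((48 - 25) / 10) = 4.9246
ot = 48 / 4.9246 = 9.75 min

9.75


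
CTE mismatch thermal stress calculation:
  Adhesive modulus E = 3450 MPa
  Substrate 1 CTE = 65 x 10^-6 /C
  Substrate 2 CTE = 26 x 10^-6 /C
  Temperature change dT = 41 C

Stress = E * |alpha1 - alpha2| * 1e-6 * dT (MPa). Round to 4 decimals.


delta_alpha = |65 - 26| = 39 x 10^-6/C
Stress = 3450 * 39e-6 * 41
= 5.5166 MPa

5.5166


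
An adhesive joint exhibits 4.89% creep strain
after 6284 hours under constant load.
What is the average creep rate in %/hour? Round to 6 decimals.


Creep rate = strain / time
= 4.89 / 6284
= 0.000778 %/h

0.000778


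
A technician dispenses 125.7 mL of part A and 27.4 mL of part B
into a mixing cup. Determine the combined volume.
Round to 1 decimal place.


Combined volume = 125.7 + 27.4
= 153.1 mL

153.1


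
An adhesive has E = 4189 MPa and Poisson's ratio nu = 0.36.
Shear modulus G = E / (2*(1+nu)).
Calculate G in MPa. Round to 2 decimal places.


G = 4189 / (2*(1+0.36))
= 4189 / 2.72
= 1540.07 MPa

1540.07


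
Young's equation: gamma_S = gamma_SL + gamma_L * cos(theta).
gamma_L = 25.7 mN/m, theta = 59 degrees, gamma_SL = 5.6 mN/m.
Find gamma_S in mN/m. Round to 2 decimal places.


cos(59 deg) = 0.515038
gamma_S = 5.6 + 25.7 * 0.515038
= 18.84 mN/m

18.84


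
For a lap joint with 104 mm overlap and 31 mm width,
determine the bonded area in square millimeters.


Area = 104 * 31 = 3224 mm^2

3224


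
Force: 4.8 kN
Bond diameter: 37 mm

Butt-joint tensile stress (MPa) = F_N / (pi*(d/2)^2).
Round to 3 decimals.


F_N = 4.8 * 1000 = 4800.0 N
A = pi*(18.5)^2 = 1075.2101 mm^2
stress = 4800.0 / 1075.2101 = 4.464 MPa

4.464


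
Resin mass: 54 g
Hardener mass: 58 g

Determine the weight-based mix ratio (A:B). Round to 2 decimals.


Ratio = 54 / 58 = 0.93

0.93


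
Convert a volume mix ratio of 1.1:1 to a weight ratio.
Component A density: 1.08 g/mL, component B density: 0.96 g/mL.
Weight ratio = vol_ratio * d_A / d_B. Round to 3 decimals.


= 1.1 * 1.08 / 0.96 = 1.238

1.238


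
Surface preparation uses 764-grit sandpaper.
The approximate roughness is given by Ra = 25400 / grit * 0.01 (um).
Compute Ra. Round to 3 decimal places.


Ra = 25400 / 764 * 0.01
= 254 / 764
= 0.332 um

0.332


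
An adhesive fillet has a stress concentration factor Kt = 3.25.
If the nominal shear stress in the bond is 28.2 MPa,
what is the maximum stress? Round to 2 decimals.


Max stress = 28.2 * 3.25 = 91.65 MPa

91.65


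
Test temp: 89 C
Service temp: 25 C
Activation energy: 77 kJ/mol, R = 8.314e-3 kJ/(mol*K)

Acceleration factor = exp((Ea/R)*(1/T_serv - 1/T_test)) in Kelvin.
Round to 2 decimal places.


AF = exp((77/0.008314)*(1/298.15 - 1/362.15))
= 242.15

242.15


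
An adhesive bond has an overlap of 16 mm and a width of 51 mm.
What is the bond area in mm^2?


Bond area = overlap * width
= 16 * 51
= 816 mm^2

816


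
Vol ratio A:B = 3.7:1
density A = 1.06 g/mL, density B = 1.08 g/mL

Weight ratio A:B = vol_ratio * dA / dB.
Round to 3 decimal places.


Weight ratio = 3.7 * 1.06 / 1.08
= 3.631

3.631


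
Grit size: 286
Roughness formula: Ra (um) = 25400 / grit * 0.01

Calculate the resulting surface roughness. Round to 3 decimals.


Ra = 25400 / 286 * 0.01
= 0.888 um

0.888


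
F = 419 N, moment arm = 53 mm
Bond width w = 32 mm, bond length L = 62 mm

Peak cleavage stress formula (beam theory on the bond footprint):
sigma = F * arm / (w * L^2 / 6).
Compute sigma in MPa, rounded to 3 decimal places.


sigma = (419 * 53) / (32 * 3844 / 6)
= 22207 * 6 / 123008
= 133242 / 123008
= 1.083 MPa

1.083


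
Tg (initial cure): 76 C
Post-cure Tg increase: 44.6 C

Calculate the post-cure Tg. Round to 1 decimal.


Post-cure Tg = 76 + 44.6 = 120.6 C

120.6


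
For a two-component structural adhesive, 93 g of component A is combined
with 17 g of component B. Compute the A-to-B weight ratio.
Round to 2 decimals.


Weight ratio A:B = 93 / 17
= 5.47

5.47


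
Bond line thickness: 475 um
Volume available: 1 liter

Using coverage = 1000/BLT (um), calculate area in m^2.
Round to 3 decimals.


1 L = 1e6 mm^3, thickness = 475 um = 0.475 mm
Area = 1e6 / 0.475 mm^2 = (1e6 / 0.475) / 1e6 m^2 = 1000 / 475 m^2
= 2.105 m^2

2.105


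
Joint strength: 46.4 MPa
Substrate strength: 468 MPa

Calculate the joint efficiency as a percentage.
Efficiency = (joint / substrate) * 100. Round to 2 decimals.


Efficiency = (46.4 / 468) * 100 = 9.91%

9.91


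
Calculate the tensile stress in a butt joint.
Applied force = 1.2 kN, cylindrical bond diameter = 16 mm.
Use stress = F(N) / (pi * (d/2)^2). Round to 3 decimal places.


A = pi * 8.0^2 = 201.0619 mm^2
sigma = 1200.0 / 201.0619 = 5.968 MPa

5.968


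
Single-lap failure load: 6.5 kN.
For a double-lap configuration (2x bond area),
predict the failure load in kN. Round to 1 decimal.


Failure load = 6.5 * 2 = 13.0 kN

13.0


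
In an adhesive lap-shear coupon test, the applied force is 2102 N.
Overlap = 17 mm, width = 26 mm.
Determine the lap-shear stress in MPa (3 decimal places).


stress = F / (overlap * width)
= 2102 / (17 * 26)
= 4.756 MPa

4.756


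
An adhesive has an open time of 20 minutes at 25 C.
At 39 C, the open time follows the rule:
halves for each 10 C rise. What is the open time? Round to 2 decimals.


Factor = 2^((39-25)/10) = 2.6390
Open time = 20 / 2.6390 = 7.58 min

7.58


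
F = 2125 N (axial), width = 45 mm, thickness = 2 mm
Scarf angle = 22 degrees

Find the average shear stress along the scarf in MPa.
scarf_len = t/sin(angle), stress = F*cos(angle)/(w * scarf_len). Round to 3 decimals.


scarf_len = 2/sin(22 deg) = 5.3389
cos(22 deg) = 0.927184
stress = 2125*0.927184/(45*5.3389) = 8.201 MPa

8.201


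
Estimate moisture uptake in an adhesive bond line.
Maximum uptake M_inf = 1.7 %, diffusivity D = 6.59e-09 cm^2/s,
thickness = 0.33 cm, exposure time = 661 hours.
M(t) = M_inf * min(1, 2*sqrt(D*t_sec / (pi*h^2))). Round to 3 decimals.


Convert time: 661 h = 2379600 s
ratio = min(1, 2*sqrt(6.59e-09*2379600/(pi*0.33^2)))
= 0.428189
M(t) = 1.7 * 0.428189 = 0.728%

0.728


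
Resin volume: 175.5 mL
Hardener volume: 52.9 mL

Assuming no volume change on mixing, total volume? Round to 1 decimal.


V_total = 175.5 + 52.9 = 228.4 mL

228.4


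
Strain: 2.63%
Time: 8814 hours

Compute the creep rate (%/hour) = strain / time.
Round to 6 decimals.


Creep rate = 2.63 / 8814
= 0.000298 %/h

0.000298


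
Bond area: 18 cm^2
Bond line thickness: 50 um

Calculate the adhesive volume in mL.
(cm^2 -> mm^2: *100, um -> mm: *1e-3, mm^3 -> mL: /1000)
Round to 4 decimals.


V = 18*100 * 50*1e-3 / 1000
= 0.0900 mL

0.0900


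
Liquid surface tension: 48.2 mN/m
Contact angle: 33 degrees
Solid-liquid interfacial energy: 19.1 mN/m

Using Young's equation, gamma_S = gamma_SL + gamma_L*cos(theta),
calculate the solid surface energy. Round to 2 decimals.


gamma_S = 19.1 + 48.2 * cos(33)
= 59.52 mN/m

59.52


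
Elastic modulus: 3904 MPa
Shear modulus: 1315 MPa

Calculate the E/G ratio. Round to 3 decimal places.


E / G = 3904 / 1315 = 2.969

2.969


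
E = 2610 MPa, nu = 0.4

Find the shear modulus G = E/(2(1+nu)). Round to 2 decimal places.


G = 2610 / (2 * 1.40)
= 932.14 MPa

932.14


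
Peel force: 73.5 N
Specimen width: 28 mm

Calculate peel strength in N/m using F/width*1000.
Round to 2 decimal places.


Peel strength = 73.5 / 28 * 1000 = 2625.00 N/m

2625.00


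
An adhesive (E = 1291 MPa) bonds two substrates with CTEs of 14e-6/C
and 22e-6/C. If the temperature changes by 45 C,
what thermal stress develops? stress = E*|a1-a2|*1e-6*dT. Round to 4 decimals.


Stress = 1291 * |14 - 22| * 1e-6 * 45
= 0.4648 MPa

0.4648


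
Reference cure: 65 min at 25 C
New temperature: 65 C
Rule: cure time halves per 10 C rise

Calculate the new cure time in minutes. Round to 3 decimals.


factor = 2^((65-25)/10) = 16.0000
t_new = 65 / 16.0000 = 4.063 min

4.063


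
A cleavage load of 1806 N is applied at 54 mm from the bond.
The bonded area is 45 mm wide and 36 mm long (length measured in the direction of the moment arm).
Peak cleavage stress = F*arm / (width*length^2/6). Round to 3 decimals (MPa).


Moment = 1806 * 54 = 97524 N*mm
Section modulus = 45 * 1296 / 6 = 58320 / 6 mm^3
Stress = 97524 / (58320 / 6) = 585144 / 58320
= 10.033 MPa

10.033


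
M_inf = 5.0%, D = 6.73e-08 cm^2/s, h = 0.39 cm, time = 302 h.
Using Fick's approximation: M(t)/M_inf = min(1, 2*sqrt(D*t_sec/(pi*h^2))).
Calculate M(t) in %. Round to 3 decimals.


t = 1087200 s
ratio = min(1, 2*sqrt(6.73e-08*1087200/(pi*0.1521)))
= 0.782623
M(t) = 5.0 * 0.782623 = 3.913%

3.913


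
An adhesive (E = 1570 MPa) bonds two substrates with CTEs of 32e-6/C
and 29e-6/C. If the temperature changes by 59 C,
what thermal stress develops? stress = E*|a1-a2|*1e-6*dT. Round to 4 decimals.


Stress = 1570 * |32 - 29| * 1e-6 * 59
= 0.2779 MPa

0.2779


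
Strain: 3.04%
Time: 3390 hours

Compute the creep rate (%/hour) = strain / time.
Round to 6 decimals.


Creep rate = 3.04 / 3390
= 0.000897 %/h

0.000897


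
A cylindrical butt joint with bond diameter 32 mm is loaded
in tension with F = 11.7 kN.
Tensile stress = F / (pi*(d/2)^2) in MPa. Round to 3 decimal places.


Area = pi * (32/2)^2 = 804.2477 mm^2
Stress = 11.7*1000 / 804.2477
= 14.548 MPa

14.548


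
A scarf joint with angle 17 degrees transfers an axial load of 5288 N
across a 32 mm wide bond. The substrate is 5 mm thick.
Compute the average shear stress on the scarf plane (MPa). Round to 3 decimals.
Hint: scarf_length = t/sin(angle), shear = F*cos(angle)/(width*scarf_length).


scarf_length = 5 / sin(17 deg) = 17.1015 mm
cos(17 deg) = 0.956305
shear stress = 5288 * 0.956305 / (32 * 17.1015)
= 9.241 MPa

9.241


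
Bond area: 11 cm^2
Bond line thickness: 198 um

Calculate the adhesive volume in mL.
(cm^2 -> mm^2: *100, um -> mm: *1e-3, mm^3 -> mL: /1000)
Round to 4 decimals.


V = 11*100 * 198*1e-3 / 1000
= 0.2178 mL

0.2178


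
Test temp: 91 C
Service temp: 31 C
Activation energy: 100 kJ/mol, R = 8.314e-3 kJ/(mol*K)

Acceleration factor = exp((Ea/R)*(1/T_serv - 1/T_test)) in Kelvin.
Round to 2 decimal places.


AF = exp((100/0.008314)*(1/304.15 - 1/364.15))
= 675.79

675.79


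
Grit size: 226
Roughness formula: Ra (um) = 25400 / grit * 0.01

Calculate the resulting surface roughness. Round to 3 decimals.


Ra = 25400 / 226 * 0.01
= 1.124 um

1.124


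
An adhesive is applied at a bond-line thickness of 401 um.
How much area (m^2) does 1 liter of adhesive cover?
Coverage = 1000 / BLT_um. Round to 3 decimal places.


Coverage = 1000 / 401 = 2.494 m^2

2.494


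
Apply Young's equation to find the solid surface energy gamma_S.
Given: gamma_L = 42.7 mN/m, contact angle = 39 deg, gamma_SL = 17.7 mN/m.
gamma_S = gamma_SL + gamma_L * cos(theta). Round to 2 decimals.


theta_rad = 39 * pi/180 = 0.680678
gamma_S = 17.7 + 42.7 * cos(0.680678)
= 50.88 mN/m

50.88


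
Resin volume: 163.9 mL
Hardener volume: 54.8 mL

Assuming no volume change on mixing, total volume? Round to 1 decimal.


V_total = 163.9 + 54.8 = 218.7 mL

218.7


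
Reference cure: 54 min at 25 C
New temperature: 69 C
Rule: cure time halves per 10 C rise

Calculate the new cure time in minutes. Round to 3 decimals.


factor = 2^((69-25)/10) = 21.1121
t_new = 54 / 21.1121 = 2.558 min

2.558


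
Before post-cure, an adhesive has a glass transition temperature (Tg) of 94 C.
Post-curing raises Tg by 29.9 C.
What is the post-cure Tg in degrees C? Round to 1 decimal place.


Tg_post = Tg_base + delta_Tg
= 94 + 29.9
= 123.9 C

123.9


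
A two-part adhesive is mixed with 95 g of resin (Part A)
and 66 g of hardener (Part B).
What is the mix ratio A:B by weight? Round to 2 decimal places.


Mix ratio = mass_A / mass_B
= 95 / 66
= 1.44

1.44


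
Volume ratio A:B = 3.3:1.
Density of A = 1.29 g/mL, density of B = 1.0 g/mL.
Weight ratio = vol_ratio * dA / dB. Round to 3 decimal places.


Wt ratio = 3.3 * 1.29 / 1.0
= 4.257

4.257


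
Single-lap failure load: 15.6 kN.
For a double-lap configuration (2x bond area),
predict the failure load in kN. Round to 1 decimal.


Failure load = 15.6 * 2 = 31.2 kN

31.2


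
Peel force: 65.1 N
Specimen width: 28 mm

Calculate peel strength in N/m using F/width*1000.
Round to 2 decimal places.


Peel strength = 65.1 / 28 * 1000 = 2325.00 N/m

2325.00


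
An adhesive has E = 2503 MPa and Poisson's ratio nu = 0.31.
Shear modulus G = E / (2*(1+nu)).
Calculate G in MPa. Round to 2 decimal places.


G = 2503 / (2*(1+0.31))
= 2503 / 2.62
= 955.34 MPa

955.34


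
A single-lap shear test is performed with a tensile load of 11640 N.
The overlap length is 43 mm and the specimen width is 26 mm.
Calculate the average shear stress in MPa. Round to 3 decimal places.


Shear stress = F / (overlap * width)
= 11640 / (43 * 26)
= 11640 / 1118
= 10.411 MPa

10.411


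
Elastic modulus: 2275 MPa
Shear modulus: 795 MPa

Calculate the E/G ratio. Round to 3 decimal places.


E / G = 2275 / 795 = 2.862

2.862


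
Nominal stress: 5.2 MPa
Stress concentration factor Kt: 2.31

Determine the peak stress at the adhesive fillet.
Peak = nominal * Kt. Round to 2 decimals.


Peak stress = 5.2 * 2.31
= 12.01 MPa

12.01


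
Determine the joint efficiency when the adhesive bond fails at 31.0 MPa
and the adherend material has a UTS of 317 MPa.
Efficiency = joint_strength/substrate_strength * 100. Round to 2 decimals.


Joint efficiency = 31.0 / 317 * 100
= 9.78%

9.78


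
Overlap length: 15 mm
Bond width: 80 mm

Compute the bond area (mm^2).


Bond area = 15 * 80 = 1200 mm^2

1200


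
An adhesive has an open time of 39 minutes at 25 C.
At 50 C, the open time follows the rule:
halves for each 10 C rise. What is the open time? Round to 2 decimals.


Factor = 2^((50-25)/10) = 5.6569
Open time = 39 / 5.6569 = 6.89 min

6.89


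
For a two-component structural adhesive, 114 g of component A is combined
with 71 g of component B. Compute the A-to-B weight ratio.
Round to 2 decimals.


Weight ratio A:B = 114 / 71
= 1.61

1.61


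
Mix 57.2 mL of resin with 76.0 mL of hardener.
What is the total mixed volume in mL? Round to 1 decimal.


Total = 57.2 + 76.0 = 133.2 mL

133.2


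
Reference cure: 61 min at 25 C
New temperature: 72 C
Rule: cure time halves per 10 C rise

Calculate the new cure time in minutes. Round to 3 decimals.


factor = 2^((72-25)/10) = 25.9921
t_new = 61 / 25.9921 = 2.347 min

2.347


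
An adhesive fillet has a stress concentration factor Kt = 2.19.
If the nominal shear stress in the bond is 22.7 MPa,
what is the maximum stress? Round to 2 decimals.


Max stress = 22.7 * 2.19 = 49.71 MPa

49.71


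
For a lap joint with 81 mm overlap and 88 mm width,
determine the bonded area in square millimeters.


Area = 81 * 88 = 7128 mm^2

7128


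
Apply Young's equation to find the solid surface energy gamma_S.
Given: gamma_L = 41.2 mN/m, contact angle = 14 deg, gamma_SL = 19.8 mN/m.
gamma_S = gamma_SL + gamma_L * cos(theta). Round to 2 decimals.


theta_rad = 14 * pi/180 = 0.244346
gamma_S = 19.8 + 41.2 * cos(0.244346)
= 59.78 mN/m

59.78


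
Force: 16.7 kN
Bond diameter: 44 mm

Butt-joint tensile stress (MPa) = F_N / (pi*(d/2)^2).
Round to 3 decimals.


F_N = 16.7 * 1000 = 16700.0 N
A = pi*(22.0)^2 = 1520.5308 mm^2
stress = 16700.0 / 1520.5308 = 10.983 MPa

10.983


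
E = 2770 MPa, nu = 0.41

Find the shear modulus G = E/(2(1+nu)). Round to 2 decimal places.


G = 2770 / (2 * 1.41)
= 982.27 MPa

982.27


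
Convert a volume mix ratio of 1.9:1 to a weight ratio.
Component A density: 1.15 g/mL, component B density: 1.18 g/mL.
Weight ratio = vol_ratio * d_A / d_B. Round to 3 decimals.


= 1.9 * 1.15 / 1.18 = 1.852

1.852


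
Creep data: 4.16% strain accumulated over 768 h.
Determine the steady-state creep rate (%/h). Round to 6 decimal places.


Rate = 4.16 / 768 = 0.005417 %/h

0.005417
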